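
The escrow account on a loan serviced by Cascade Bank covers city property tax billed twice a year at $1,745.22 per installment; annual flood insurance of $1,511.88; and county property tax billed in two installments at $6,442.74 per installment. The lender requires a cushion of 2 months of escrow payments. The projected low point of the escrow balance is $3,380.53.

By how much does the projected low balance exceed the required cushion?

City property tax — $1,745.22 × 2 = $3,490.44 annually
Flood insurance — $1,511.88 annually
County property tax — $6,442.74 × 2 = $12,885.48 annually
Total per year = $17,887.80
Monthly = $17,887.80 / 12 = $1,490.65
Cushion = 2 × $1,490.65 = $2,981.30
Excess over cushion: $3,380.53 − $2,981.30 = $399.23

$399.23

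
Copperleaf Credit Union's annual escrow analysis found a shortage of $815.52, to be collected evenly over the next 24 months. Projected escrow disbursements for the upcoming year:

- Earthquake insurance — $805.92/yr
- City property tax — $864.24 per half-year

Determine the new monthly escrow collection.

Earthquake insurance — $805.92 per year
City property tax — $864.24 × 2 = $1,728.48 per year
Total annual escrow = $2,534.40
Base monthly escrow = $2,534.40 ÷ 12 = $211.20
Shortage per month = $815.52 ÷ 24 = $33.98
New monthly escrow = $211.20 + $33.98 = $245.18

$245.18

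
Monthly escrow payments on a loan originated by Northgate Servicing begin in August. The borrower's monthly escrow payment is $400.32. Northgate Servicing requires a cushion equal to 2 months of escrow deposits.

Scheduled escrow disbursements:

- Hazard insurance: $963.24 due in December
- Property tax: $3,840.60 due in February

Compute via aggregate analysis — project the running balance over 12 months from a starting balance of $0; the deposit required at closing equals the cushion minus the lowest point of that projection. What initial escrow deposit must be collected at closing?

Cushion = 2 × $400.32 = $800.64
Trial balance (start $0, +$400.32 each month, − disbursements):
  Aug: +$400.32 → $400.32
  Sep: +$400.32 → $800.64
  Oct: +$400.32 → $1,200.96
  Nov: +$400.32 → $1,601.28
  Dec: +$400.32 − $963.24 → $1,038.36
  Jan: +$400.32 → $1,438.68
  Feb: +$400.32 − $3,840.60 → -$2,001.60
  Mar: +$400.32 → -$1,601.28
  Apr: +$400.32 → -$1,200.96
  May: +$400.32 → -$800.64
  Jun: +$400.32 → -$400.32
  Jul: +$400.32 → $0.00
Lowest trial balance = -$2,001.60 (Feb)
Initial deposit = cushion − low point = $800.64 − (-$2,001.60) = $2,802.24

$2,802.24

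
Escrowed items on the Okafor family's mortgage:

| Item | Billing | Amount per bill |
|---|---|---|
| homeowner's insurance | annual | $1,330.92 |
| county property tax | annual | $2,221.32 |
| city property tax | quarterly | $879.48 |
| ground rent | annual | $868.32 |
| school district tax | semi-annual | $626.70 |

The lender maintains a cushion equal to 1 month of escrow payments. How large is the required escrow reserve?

$765.99

Homeowner's insurance: $1,330.92 annually
County property tax: $2,221.32 annually
City property tax: $879.48 × 4 = $3,517.92 annually
Ground rent: $868.32 annually
School district tax: $626.70 × 2 = $1,253.40 annually
Annual escrow total = $9,191.88
Per month = $9,191.88 / 12 = $765.99
Required cushion = 1 × $765.99 = $765.99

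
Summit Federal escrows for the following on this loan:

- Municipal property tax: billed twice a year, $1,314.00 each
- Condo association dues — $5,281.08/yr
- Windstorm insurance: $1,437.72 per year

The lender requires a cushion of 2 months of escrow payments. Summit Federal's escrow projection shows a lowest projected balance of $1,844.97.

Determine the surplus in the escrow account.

$287.17

Municipal property tax: $1,314.00 × 2 = $2,628.00 annually
Condo association dues: $5,281.08 annually
Windstorm insurance: $1,437.72 annually
Combined annual = $9,346.80
Monthly = $9,346.80 ÷ 12 = $778.90
Cushion = 2 × $778.90 = $1,557.80
Surplus = $1,844.97 − $1,557.80 = $287.17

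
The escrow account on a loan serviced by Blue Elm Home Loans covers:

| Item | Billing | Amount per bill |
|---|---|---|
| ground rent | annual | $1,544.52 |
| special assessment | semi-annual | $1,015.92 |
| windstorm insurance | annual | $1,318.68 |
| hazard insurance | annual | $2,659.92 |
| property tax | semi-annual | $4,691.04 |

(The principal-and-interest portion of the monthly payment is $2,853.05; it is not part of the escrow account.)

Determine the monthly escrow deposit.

$1,411.42

Ground rent = $1,544.52 annually
Special assessment = $1,015.92 × 2 = $2,031.84 annually
Windstorm insurance = $1,318.68 annually
Hazard insurance = $2,659.92 annually
Property tax = $4,691.04 × 2 = $9,382.08 annually
Combined annual = $16,937.04
Monthly escrow = $16,937.04 ÷ 12 = $1,411.42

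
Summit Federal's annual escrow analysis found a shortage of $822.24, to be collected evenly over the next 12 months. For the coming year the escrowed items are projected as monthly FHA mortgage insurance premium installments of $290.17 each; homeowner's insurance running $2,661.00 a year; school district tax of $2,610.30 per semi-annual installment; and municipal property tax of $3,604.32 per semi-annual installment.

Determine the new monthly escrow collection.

$1,616.21

FHA mortgage insurance premium = $290.17 × 12 = $3,482.04 per year
Homeowner's insurance = $2,661.00 per year
School district tax = $2,610.30 × 2 = $5,220.60 per year
Municipal property tax = $3,604.32 × 2 = $7,208.64 per year
Total annual escrow = $3,482.04 + $2,661.00 + $5,220.60 + $7,208.64 = $18,572.28
Monthly = $18,572.28 / 12 = $1,547.69
Shortage spread = $822.24 / 12 = $68.52/mo
New monthly escrow = $1,547.69 + $68.52 = $1,616.21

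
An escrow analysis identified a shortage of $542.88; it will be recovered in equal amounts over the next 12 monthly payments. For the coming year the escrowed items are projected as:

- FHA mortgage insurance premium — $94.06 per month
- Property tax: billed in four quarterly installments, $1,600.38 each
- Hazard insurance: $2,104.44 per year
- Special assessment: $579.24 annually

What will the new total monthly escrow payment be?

$896.40

FHA mortgage insurance premium: $94.06 × 12 = $1,128.72
Property tax: $1,600.38 × 4 = $6,401.52
Hazard insurance: $2,104.44
Special assessment: $579.24
Total per year = $1,128.72 + $6,401.52 + $2,104.44 + $579.24 = $10,213.92
Monthly = $10,213.92 / 12 = $851.16
Shortage spread = $542.88 ÷ 12 = $45.24/mo
New monthly escrow = $851.16 + $45.24 = $896.40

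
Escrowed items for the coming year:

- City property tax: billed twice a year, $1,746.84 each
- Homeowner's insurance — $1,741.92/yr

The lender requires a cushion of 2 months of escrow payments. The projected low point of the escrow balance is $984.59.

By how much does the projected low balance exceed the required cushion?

City property tax: $1,746.84 × 2 = $3,493.68/yr
Homeowner's insurance: $1,741.92/yr
Yearly total = $3,493.68 + $1,741.92 = $5,235.60
Monthly = $5,235.60 / 12 = $436.30
Cushion = 2 × $436.30 = $872.60
Excess over cushion: $984.59 − $872.60 = $111.99

$111.99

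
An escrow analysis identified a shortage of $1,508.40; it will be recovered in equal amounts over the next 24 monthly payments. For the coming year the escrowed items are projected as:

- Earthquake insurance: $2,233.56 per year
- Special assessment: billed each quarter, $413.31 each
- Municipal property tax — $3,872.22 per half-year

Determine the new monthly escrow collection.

$1,032.12

Earthquake insurance: $2,233.56 per year
Special assessment: $413.31 × 4 = $1,653.24 per year
Municipal property tax: $3,872.22 × 2 = $7,744.44 per year
Total per year = $11,631.24
Per month = $11,631.24 ÷ 12 = $969.27
Shortage spread = $1,508.40 ÷ 24 = $62.85/mo
Adjusted monthly = $969.27 + $62.85 = $1,032.12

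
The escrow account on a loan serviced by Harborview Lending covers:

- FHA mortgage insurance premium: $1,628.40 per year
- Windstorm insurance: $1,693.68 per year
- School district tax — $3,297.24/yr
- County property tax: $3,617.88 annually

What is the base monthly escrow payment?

$853.10

FHA mortgage insurance premium — $1,628.40
Windstorm insurance — $1,693.68
School district tax — $3,297.24
County property tax — $3,617.88
Yearly total = $1,628.40 + $1,693.68 + $3,297.24 + $3,617.88 = $10,237.20
Monthly escrow = $10,237.20 ÷ 12 = $853.10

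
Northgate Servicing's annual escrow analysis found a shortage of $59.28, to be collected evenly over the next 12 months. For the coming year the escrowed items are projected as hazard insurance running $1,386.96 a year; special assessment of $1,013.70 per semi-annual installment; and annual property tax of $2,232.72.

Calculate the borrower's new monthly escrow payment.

Hazard insurance — $1,386.96/yr
Special assessment — $1,013.70 × 2 = $2,027.40/yr
Property tax — $2,232.72/yr
Yearly total = $1,386.96 + $2,027.40 + $2,232.72 = $5,647.08
Monthly escrow = $5,647.08 ÷ 12 = $470.59
Shortage per month = $59.28 ÷ 12 = $4.94
New monthly escrow = $470.59 + $4.94 = $475.53

$475.53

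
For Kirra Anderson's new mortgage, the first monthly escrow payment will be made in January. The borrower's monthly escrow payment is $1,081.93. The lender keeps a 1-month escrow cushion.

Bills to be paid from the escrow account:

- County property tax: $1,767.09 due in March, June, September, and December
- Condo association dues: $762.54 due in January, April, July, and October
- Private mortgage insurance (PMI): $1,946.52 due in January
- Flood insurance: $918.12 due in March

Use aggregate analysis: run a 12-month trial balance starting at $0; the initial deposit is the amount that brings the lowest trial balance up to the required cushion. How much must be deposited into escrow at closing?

$3,230.41

Cushion = 1 × $1,081.93 = $1,081.93
Trial balance (start $0, +$1,081.93 each month, − disbursements):
  Jan: +$1,081.93 − $2,709.06 → -$1,627.13
  Feb: +$1,081.93 → -$545.20
  Mar: +$1,081.93 − $2,685.21 → -$2,148.48
  Apr: +$1,081.93 − $762.54 → -$1,829.09
  May: +$1,081.93 → -$747.16
  Jun: +$1,081.93 − $1,767.09 → -$1,432.32
  Jul: +$1,081.93 − $762.54 → -$1,112.93
  Aug: +$1,081.93 → -$31.00
  Sep: +$1,081.93 − $1,767.09 → -$716.16
  Oct: +$1,081.93 − $762.54 → -$396.77
  Nov: +$1,081.93 → $685.16
  Dec: +$1,081.93 − $1,767.09 → $0.00
Lowest trial balance = -$2,148.48 (Mar)
Initial deposit = cushion − low point = $1,081.93 − (-$2,148.48) = $3,230.41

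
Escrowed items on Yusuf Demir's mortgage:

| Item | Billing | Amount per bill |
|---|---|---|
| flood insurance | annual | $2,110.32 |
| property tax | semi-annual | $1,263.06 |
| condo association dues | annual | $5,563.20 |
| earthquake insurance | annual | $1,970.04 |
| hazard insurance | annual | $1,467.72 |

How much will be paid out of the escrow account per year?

$13,637.40

Flood insurance: $2,110.32/yr
Property tax: $1,263.06 × 2 = $2,526.12/yr
Condo association dues: $5,563.20/yr
Earthquake insurance: $1,970.04/yr
Hazard insurance: $1,467.72/yr
Total per year = $13,637.40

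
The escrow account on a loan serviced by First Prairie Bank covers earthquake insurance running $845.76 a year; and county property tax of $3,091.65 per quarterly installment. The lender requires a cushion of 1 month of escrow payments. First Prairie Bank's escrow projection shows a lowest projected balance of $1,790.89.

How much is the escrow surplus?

Earthquake insurance: $845.76 annually
County property tax: $3,091.65 × 4 = $12,366.60 annually
Total annual escrow = $13,212.36
Base monthly escrow = $13,212.36 / 12 = $1,101.03
Required cushion = 1 × $1,101.03 = $1,101.03
Surplus = $1,790.89 − $1,101.03 = $689.86

$689.86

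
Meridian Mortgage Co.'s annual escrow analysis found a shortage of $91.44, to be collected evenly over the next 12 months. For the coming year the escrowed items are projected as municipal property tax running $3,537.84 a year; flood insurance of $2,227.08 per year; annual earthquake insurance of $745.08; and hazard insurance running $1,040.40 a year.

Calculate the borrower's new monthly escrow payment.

$636.82

Municipal property tax = $3,537.84
Flood insurance = $2,227.08
Earthquake insurance = $745.08
Hazard insurance = $1,040.40
Annual escrow total = $7,550.40
Monthly escrow = $7,550.40 ÷ 12 = $629.20
Shortage spread = $91.44 ÷ 12 = $7.62/mo
Adjusted monthly = $629.20 + $7.62 = $636.82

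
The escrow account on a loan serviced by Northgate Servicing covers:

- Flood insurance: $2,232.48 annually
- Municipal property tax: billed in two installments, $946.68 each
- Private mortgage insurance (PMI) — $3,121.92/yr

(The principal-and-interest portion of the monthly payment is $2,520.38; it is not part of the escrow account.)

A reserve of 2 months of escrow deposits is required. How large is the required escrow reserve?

Flood insurance = $2,232.48 annually
Municipal property tax = $946.68 × 2 = $1,893.36 annually
Private mortgage insurance (PMI) = $3,121.92 annually
Total annual escrow = $2,232.48 + $1,893.36 + $3,121.92 = $7,247.76
Per month = $7,247.76 / 12 = $603.98
Reserve = 2 × $603.98 = $1,207.96

$1,207.96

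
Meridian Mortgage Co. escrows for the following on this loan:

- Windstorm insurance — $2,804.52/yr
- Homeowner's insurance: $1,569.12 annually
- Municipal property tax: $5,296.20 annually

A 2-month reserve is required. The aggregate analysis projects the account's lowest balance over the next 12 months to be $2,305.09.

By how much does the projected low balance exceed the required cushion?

Windstorm insurance: $2,804.52
Homeowner's insurance: $1,569.12
Municipal property tax: $5,296.20
Yearly total = $9,669.84
Monthly escrow = $9,669.84 ÷ 12 = $805.82
Cushion = 2 × $805.82 = $1,611.64
Surplus = $2,305.09 − $1,611.64 = $693.45

$693.45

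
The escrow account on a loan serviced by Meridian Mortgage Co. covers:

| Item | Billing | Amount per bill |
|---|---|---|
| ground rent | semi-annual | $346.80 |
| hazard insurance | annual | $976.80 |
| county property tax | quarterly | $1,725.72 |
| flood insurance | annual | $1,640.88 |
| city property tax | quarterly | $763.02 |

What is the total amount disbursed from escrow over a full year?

Ground rent: $346.80 × 2 = $693.60/yr
Hazard insurance: $976.80/yr
County property tax: $1,725.72 × 4 = $6,902.88/yr
Flood insurance: $1,640.88/yr
City property tax: $763.02 × 4 = $3,052.08/yr
Total annual escrow = $13,266.24

$13,266.24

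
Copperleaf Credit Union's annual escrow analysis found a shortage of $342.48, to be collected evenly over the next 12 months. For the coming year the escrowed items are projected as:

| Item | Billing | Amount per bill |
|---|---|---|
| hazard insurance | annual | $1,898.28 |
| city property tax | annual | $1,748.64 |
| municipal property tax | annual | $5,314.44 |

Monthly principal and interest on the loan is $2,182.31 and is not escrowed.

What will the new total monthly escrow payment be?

Hazard insurance = $1,898.28/yr
City property tax = $1,748.64/yr
Municipal property tax = $5,314.44/yr
Yearly total = $8,961.36
Base monthly escrow = $8,961.36 ÷ 12 = $746.78
Shortage spread = $342.48 / 12 = $28.54/mo
New monthly escrow = $746.78 + $28.54 = $775.32

$775.32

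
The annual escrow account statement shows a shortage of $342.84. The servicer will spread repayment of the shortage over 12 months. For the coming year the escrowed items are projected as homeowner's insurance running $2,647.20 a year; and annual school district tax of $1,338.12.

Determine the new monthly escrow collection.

Homeowner's insurance — $2,647.20/yr
School district tax — $1,338.12/yr
Yearly total = $3,985.32
Monthly = $3,985.32 / 12 = $332.11
Shortage per month = $342.84 / 12 = $28.57
Adjusted monthly = $332.11 + $28.57 = $360.68

$360.68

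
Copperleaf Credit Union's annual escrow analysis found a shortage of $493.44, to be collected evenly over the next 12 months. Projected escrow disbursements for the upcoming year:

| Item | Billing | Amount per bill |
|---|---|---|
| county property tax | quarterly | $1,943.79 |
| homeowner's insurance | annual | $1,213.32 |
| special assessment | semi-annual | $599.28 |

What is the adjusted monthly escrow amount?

County property tax = $1,943.79 × 4 = $7,775.16 per year
Homeowner's insurance = $1,213.32 per year
Special assessment = $599.28 × 2 = $1,198.56 per year
Total per year = $10,187.04
Monthly escrow = $10,187.04 ÷ 12 = $848.92
Shortage spread = $493.44 / 12 = $41.12/mo
New monthly escrow = $848.92 + $41.12 = $890.04

$890.04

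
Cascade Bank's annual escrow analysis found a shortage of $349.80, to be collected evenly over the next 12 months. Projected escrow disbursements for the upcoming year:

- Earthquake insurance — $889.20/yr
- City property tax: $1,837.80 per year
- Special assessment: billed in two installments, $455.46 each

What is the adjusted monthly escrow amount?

Earthquake insurance = $889.20/yr
City property tax = $1,837.80/yr
Special assessment = $455.46 × 2 = $910.92/yr
Combined annual = $889.20 + $1,837.80 + $910.92 = $3,637.92
Monthly = $3,637.92 ÷ 12 = $303.16
Monthly shortage recovery: $349.80 ÷ 12 = $29.15
Adjusted monthly = $303.16 + $29.15 = $332.31

$332.31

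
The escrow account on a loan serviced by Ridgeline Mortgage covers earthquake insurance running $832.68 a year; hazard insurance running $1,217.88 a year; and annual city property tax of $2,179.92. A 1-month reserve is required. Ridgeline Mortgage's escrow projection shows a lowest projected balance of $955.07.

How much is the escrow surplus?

Earthquake insurance = $832.68 per year
Hazard insurance = $1,217.88 per year
City property tax = $2,179.92 per year
Yearly total = $832.68 + $1,217.88 + $2,179.92 = $4,230.48
Monthly = $4,230.48 / 12 = $352.54
Cushion = 1 × $352.54 = $352.54
Surplus = $955.07 − $352.54 = $602.53

$602.53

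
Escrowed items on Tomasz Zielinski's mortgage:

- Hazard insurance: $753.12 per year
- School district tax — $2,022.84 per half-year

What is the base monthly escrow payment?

Hazard insurance — $753.12 annually
School district tax — $2,022.84 × 2 = $4,045.68 annually
Combined annual = $753.12 + $4,045.68 = $4,798.80
Per month = $4,798.80 ÷ 12 = $399.90

$399.90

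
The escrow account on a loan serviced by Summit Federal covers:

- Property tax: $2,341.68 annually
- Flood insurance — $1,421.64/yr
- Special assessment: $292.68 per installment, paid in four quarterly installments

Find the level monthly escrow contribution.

$411.17

Property tax: $2,341.68 annually
Flood insurance: $1,421.64 annually
Special assessment: $292.68 × 4 = $1,170.72 annually
Yearly total = $4,934.04
Per month = $4,934.04 / 12 = $411.17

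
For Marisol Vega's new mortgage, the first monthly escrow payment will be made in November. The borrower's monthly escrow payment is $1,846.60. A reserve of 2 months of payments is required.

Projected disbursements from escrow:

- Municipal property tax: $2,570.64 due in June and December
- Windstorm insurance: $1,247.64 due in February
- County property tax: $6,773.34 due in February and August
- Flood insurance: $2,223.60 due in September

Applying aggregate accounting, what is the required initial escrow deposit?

Cushion = 2 × $1,846.60 = $3,693.20
Trial balance (start $0, +$1,846.60 each month, − disbursements):
  Nov: +$1,846.60 → $1,846.60
  Dec: +$1,846.60 − $2,570.64 → $1,122.56
  Jan: +$1,846.60 → $2,969.16
  Feb: +$1,846.60 − $8,020.98 → -$3,205.22
  Mar: +$1,846.60 → -$1,358.62
  Apr: +$1,846.60 → $487.98
  May: +$1,846.60 → $2,334.58
  Jun: +$1,846.60 − $2,570.64 → $1,610.54
  Jul: +$1,846.60 → $3,457.14
  Aug: +$1,846.60 − $6,773.34 → -$1,469.60
  Sep: +$1,846.60 − $2,223.60 → -$1,846.60
  Oct: +$1,846.60 → $0.00
Lowest trial balance = -$3,205.22 (Feb)
Initial deposit = cushion − low point = $3,693.20 − (-$3,205.22) = $6,898.42

$6,898.42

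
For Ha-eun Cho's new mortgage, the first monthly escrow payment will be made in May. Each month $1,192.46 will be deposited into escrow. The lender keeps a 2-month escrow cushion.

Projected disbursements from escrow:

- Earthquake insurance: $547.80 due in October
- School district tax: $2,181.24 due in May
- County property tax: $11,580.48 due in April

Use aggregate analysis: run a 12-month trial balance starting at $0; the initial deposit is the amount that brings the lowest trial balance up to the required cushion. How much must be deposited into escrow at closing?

$3,373.70

Cushion = 2 × $1,192.46 = $2,384.92
Trial balance (start $0, +$1,192.46 each month, − disbursements):
  May: +$1,192.46 − $2,181.24 → -$988.78
  Jun: +$1,192.46 → $203.68
  Jul: +$1,192.46 → $1,396.14
  Aug: +$1,192.46 → $2,588.60
  Sep: +$1,192.46 → $3,781.06
  Oct: +$1,192.46 − $547.80 → $4,425.72
  Nov: +$1,192.46 → $5,618.18
  Dec: +$1,192.46 → $6,810.64
  Jan: +$1,192.46 → $8,003.10
  Feb: +$1,192.46 → $9,195.56
  Mar: +$1,192.46 → $10,388.02
  Apr: +$1,192.46 − $11,580.48 → $0.00
Lowest trial balance = -$988.78 (May)
Initial deposit = cushion − low point = $2,384.92 − (-$988.78) = $3,373.70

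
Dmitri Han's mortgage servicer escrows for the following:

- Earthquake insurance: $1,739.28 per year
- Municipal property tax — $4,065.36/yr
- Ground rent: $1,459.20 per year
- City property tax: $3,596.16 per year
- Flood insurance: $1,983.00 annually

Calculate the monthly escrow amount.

$1,070.25

Earthquake insurance = $1,739.28
Municipal property tax = $4,065.36
Ground rent = $1,459.20
City property tax = $3,596.16
Flood insurance = $1,983.00
Combined annual = $1,739.28 + $4,065.36 + $1,459.20 + $3,596.16 + $1,983.00 = $12,843.00
Monthly = $12,843.00 ÷ 12 = $1,070.25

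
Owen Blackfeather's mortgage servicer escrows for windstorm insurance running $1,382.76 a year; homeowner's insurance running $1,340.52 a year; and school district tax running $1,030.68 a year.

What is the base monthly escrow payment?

$312.83

Windstorm insurance = $1,382.76 annually
Homeowner's insurance = $1,340.52 annually
School district tax = $1,030.68 annually
Combined annual = $1,382.76 + $1,340.52 + $1,030.68 = $3,753.96
Per month = $3,753.96 / 12 = $312.83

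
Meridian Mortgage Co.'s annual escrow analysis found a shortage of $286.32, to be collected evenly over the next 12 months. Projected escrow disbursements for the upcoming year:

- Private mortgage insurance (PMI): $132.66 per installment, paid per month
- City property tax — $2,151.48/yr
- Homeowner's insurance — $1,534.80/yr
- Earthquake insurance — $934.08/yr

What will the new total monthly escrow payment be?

$541.55

Private mortgage insurance (PMI) — $132.66 × 12 = $1,591.92 annually
City property tax — $2,151.48 annually
Homeowner's insurance — $1,534.80 annually
Earthquake insurance — $934.08 annually
Yearly total = $1,591.92 + $2,151.48 + $1,534.80 + $934.08 = $6,212.28
Monthly escrow = $6,212.28 ÷ 12 = $517.69
Shortage per month = $286.32 / 12 = $23.86
New monthly escrow = $517.69 + $23.86 = $541.55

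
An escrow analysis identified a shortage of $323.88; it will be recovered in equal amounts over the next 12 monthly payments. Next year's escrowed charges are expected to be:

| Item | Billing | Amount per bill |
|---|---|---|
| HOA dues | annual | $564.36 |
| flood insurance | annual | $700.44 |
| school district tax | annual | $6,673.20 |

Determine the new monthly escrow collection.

HOA dues = $564.36 per year
Flood insurance = $700.44 per year
School district tax = $6,673.20 per year
Combined annual = $7,938.00
Base monthly escrow = $7,938.00 / 12 = $661.50
Shortage spread = $323.88 ÷ 12 = $26.99/mo
New monthly escrow = $661.50 + $26.99 = $688.49

$688.49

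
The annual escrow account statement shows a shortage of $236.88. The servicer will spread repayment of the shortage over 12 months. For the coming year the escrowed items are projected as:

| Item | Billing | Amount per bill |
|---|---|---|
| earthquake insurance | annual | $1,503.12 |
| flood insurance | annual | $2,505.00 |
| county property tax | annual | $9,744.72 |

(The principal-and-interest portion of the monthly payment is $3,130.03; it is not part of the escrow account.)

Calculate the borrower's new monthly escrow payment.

$1,165.81

Earthquake insurance = $1,503.12 annually
Flood insurance = $2,505.00 annually
County property tax = $9,744.72 annually
Combined annual = $1,503.12 + $2,505.00 + $9,744.72 = $13,752.84
Monthly escrow = $13,752.84 / 12 = $1,146.07
Shortage spread = $236.88 ÷ 12 = $19.74/mo
New monthly escrow = $1,146.07 + $19.74 = $1,165.81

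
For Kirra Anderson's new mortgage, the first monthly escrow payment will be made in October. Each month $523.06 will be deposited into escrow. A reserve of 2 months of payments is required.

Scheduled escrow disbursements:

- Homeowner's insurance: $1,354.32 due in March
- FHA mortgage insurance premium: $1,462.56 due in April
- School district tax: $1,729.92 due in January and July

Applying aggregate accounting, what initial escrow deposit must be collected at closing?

$2,092.24

Cushion = 2 × $523.06 = $1,046.12
Trial balance (start $0, +$523.06 each month, − disbursements):
  Oct: +$523.06 → $523.06
  Nov: +$523.06 → $1,046.12
  Dec: +$523.06 → $1,569.18
  Jan: +$523.06 − $1,729.92 → $362.32
  Feb: +$523.06 → $885.38
  Mar: +$523.06 − $1,354.32 → $54.12
  Apr: +$523.06 − $1,462.56 → -$885.38
  May: +$523.06 → -$362.32
  Jun: +$523.06 → $160.74
  Jul: +$523.06 − $1,729.92 → -$1,046.12
  Aug: +$523.06 → -$523.06
  Sep: +$523.06 → $0.00
Lowest trial balance = -$1,046.12 (Jul)
Initial deposit = cushion − low point = $1,046.12 − (-$1,046.12) = $2,092.24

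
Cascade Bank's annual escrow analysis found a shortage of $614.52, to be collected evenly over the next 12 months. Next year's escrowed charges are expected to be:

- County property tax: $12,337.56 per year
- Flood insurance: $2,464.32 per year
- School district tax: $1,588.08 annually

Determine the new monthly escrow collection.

County property tax — $12,337.56
Flood insurance — $2,464.32
School district tax — $1,588.08
Yearly total = $12,337.56 + $2,464.32 + $1,588.08 = $16,389.96
Monthly escrow = $16,389.96 ÷ 12 = $1,365.83
Shortage spread = $614.52 ÷ 12 = $51.21/mo
Adjusted monthly = $1,365.83 + $51.21 = $1,417.04

$1,417.04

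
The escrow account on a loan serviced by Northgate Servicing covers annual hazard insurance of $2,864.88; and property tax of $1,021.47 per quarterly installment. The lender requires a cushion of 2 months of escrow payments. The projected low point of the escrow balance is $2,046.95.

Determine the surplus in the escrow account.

Hazard insurance = $2,864.88 per year
Property tax = $1,021.47 × 4 = $4,085.88 per year
Combined annual = $2,864.88 + $4,085.88 = $6,950.76
Monthly = $6,950.76 ÷ 12 = $579.23
Required reserve = 2 × $579.23 = $1,158.46
Surplus = $2,046.95 − $1,158.46 = $888.49

$888.49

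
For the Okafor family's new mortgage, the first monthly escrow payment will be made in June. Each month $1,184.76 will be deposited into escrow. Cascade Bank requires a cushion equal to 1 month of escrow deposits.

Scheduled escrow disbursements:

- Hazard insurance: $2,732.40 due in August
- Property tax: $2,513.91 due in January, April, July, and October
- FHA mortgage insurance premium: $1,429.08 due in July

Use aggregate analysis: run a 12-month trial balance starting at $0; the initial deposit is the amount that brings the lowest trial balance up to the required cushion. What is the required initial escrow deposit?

$4,450.26

Cushion = 1 × $1,184.76 = $1,184.76
Trial balance (start $0, +$1,184.76 each month, − disbursements):
  Jun: +$1,184.76 → $1,184.76
  Jul: +$1,184.76 − $3,942.99 → -$1,573.47
  Aug: +$1,184.76 − $2,732.40 → -$3,121.11
  Sep: +$1,184.76 → -$1,936.35
  Oct: +$1,184.76 − $2,513.91 → -$3,265.50
  Nov: +$1,184.76 → -$2,080.74
  Dec: +$1,184.76 → -$895.98
  Jan: +$1,184.76 − $2,513.91 → -$2,225.13
  Feb: +$1,184.76 → -$1,040.37
  Mar: +$1,184.76 → $144.39
  Apr: +$1,184.76 − $2,513.91 → -$1,184.76
  May: +$1,184.76 → $0.00
Lowest trial balance = -$3,265.50 (Oct)
Initial deposit = cushion − low point = $1,184.76 − (-$3,265.50) = $4,450.26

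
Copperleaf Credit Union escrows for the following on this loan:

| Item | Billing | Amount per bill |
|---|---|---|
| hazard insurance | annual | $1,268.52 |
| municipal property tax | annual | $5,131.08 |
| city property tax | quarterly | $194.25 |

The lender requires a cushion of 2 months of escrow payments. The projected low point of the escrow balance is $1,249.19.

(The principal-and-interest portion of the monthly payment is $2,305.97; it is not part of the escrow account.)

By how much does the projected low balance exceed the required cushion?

Hazard insurance — $1,268.52 per year
Municipal property tax — $5,131.08 per year
City property tax — $194.25 × 4 = $777.00 per year
Annual escrow total = $7,176.60
Base monthly escrow = $7,176.60 ÷ 12 = $598.05
Required cushion = 2 × $598.05 = $1,196.10
Excess over cushion: $1,249.19 − $1,196.10 = $53.09

$53.09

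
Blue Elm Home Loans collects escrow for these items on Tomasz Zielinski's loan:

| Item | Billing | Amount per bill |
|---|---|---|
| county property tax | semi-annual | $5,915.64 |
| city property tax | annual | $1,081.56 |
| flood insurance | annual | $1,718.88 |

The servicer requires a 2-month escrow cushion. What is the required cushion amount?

County property tax = $5,915.64 × 2 = $11,831.28/yr
City property tax = $1,081.56/yr
Flood insurance = $1,718.88/yr
Annual escrow total = $11,831.28 + $1,081.56 + $1,718.88 = $14,631.72
Monthly = $14,631.72 ÷ 12 = $1,219.31
Reserve = 2 × $1,219.31 = $2,438.62

$2,438.62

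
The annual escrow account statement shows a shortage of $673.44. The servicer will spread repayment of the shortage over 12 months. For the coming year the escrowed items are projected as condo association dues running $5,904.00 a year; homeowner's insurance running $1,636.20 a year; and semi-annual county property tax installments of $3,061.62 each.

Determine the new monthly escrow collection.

$1,194.74

Condo association dues = $5,904.00 per year
Homeowner's insurance = $1,636.20 per year
County property tax = $3,061.62 × 2 = $6,123.24 per year
Combined annual = $13,663.44
Base monthly escrow = $13,663.44 ÷ 12 = $1,138.62
Monthly shortage recovery: $673.44 ÷ 12 = $56.12
Adjusted monthly = $1,138.62 + $56.12 = $1,194.74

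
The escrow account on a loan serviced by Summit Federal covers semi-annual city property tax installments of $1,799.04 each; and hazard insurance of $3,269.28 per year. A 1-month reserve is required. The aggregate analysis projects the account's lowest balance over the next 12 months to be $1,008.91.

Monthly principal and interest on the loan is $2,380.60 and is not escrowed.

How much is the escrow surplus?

City property tax = $1,799.04 × 2 = $3,598.08/yr
Hazard insurance = $3,269.28/yr
Combined annual = $3,598.08 + $3,269.28 = $6,867.36
Monthly escrow = $6,867.36 / 12 = $572.28
Required cushion = 1 × $572.28 = $572.28
Surplus = $1,008.91 − $572.28 = $436.63

$436.63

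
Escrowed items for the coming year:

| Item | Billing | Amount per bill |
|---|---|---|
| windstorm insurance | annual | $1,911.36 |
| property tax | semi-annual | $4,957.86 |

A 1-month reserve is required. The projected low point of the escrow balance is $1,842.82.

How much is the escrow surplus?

Windstorm insurance — $1,911.36/yr
Property tax — $4,957.86 × 2 = $9,915.72/yr
Annual escrow total = $11,827.08
Monthly escrow = $11,827.08 / 12 = $985.59
Required reserve = 1 × $985.59 = $985.59
Excess over cushion: $1,842.82 − $985.59 = $857.23

$857.23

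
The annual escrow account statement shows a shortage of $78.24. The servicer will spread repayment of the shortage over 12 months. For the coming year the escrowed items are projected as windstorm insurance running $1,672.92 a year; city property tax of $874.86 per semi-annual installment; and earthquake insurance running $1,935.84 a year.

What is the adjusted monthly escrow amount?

Windstorm insurance — $1,672.92 per year
City property tax — $874.86 × 2 = $1,749.72 per year
Earthquake insurance — $1,935.84 per year
Combined annual = $1,672.92 + $1,749.72 + $1,935.84 = $5,358.48
Base monthly escrow = $5,358.48 ÷ 12 = $446.54
Shortage per month = $78.24 ÷ 12 = $6.52
Adjusted monthly = $446.54 + $6.52 = $453.06

$453.06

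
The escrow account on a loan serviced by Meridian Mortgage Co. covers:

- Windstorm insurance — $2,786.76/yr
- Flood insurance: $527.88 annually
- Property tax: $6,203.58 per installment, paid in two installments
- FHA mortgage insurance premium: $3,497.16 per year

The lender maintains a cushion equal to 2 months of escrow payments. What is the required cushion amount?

Windstorm insurance — $2,786.76/yr
Flood insurance — $527.88/yr
Property tax — $6,203.58 × 2 = $12,407.16/yr
FHA mortgage insurance premium — $3,497.16/yr
Total annual escrow = $2,786.76 + $527.88 + $12,407.16 + $3,497.16 = $19,218.96
Per month = $19,218.96 ÷ 12 = $1,601.58
Required cushion = 2 × $1,601.58 = $3,203.16

$3,203.16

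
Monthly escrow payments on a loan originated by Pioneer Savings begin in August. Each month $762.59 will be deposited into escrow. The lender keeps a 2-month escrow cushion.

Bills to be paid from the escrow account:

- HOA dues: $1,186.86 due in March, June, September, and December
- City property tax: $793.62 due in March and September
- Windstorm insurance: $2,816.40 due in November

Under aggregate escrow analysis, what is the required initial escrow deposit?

Cushion = 2 × $762.59 = $1,525.18
Trial balance (start $0, +$762.59 each month, − disbursements):
  Aug: +$762.59 → $762.59
  Sep: +$762.59 − $1,980.48 → -$455.30
  Oct: +$762.59 → $307.29
  Nov: +$762.59 − $2,816.40 → -$1,746.52
  Dec: +$762.59 − $1,186.86 → -$2,170.79
  Jan: +$762.59 → -$1,408.20
  Feb: +$762.59 → -$645.61
  Mar: +$762.59 − $1,980.48 → -$1,863.50
  Apr: +$762.59 → -$1,100.91
  May: +$762.59 → -$338.32
  Jun: +$762.59 − $1,186.86 → -$762.59
  Jul: +$762.59 → $0.00
Lowest trial balance = -$2,170.79 (Dec)
Initial deposit = cushion − low point = $1,525.18 − (-$2,170.79) = $3,695.97

$3,695.97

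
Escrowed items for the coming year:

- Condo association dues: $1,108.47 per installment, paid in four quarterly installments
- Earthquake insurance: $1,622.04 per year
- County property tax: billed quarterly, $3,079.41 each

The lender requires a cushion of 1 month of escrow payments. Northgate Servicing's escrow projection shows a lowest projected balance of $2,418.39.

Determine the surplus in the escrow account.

Condo association dues — $1,108.47 × 4 = $4,433.88
Earthquake insurance — $1,622.04
County property tax — $3,079.41 × 4 = $12,317.64
Total annual escrow = $18,373.56
Monthly = $18,373.56 / 12 = $1,531.13
Required reserve = 1 × $1,531.13 = $1,531.13
Excess over cushion: $2,418.39 − $1,531.13 = $887.26

$887.26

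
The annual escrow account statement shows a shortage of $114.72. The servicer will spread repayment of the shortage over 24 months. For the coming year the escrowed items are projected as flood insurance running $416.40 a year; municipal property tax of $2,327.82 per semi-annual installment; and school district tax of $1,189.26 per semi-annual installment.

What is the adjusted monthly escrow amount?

Flood insurance — $416.40/yr
Municipal property tax — $2,327.82 × 2 = $4,655.64/yr
School district tax — $1,189.26 × 2 = $2,378.52/yr
Total per year = $416.40 + $4,655.64 + $2,378.52 = $7,450.56
Monthly escrow = $7,450.56 / 12 = $620.88
Shortage per month = $114.72 ÷ 24 = $4.78
Adjusted monthly = $620.88 + $4.78 = $625.66

$625.66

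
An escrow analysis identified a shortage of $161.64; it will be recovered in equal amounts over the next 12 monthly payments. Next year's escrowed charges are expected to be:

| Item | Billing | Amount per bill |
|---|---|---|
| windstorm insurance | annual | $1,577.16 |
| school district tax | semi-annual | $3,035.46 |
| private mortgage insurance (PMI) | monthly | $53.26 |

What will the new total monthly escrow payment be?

$704.07

Windstorm insurance = $1,577.16/yr
School district tax = $3,035.46 × 2 = $6,070.92/yr
Private mortgage insurance (PMI) = $53.26 × 12 = $639.12/yr
Total per year = $8,287.20
Per month = $8,287.20 ÷ 12 = $690.60
Shortage per month = $161.64 / 12 = $13.47
New monthly escrow = $690.60 + $13.47 = $704.07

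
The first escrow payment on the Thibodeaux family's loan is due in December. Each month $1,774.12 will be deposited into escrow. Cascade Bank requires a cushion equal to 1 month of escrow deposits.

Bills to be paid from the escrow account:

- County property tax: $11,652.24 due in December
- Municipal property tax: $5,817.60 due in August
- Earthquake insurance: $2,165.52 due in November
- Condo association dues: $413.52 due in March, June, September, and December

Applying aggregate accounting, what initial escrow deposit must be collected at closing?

$12,065.76

Cushion = 1 × $1,774.12 = $1,774.12
Trial balance (start $0, +$1,774.12 each month, − disbursements):
  Dec: +$1,774.12 − $12,065.76 → -$10,291.64
  Jan: +$1,774.12 → -$8,517.52
  Feb: +$1,774.12 → -$6,743.40
  Mar: +$1,774.12 − $413.52 → -$5,382.80
  Apr: +$1,774.12 → -$3,608.68
  May: +$1,774.12 → -$1,834.56
  Jun: +$1,774.12 − $413.52 → -$473.96
  Jul: +$1,774.12 → $1,300.16
  Aug: +$1,774.12 − $5,817.60 → -$2,743.32
  Sep: +$1,774.12 − $413.52 → -$1,382.72
  Oct: +$1,774.12 → $391.40
  Nov: +$1,774.12 − $2,165.52 → $0.00
Lowest trial balance = -$10,291.64 (Dec)
Initial deposit = cushion − low point = $1,774.12 − (-$10,291.64) = $12,065.76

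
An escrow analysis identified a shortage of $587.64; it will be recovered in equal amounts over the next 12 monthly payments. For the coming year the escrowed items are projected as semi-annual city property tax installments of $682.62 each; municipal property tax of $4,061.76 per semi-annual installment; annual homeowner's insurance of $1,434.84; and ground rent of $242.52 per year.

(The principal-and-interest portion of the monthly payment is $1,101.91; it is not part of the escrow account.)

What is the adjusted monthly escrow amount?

$979.48

City property tax: $682.62 × 2 = $1,365.24/yr
Municipal property tax: $4,061.76 × 2 = $8,123.52/yr
Homeowner's insurance: $1,434.84/yr
Ground rent: $242.52/yr
Total per year = $11,166.12
Monthly = $11,166.12 ÷ 12 = $930.51
Monthly shortage recovery: $587.64 ÷ 12 = $48.97
New monthly escrow = $930.51 + $48.97 = $979.48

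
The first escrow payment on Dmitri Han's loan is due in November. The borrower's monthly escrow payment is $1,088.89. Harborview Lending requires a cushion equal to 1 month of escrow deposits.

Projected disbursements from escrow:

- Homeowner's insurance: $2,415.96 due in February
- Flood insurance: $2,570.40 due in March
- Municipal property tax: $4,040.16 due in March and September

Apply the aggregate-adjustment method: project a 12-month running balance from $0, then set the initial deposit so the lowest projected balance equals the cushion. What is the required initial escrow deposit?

Cushion = 1 × $1,088.89 = $1,088.89
Trial balance (start $0, +$1,088.89 each month, − disbursements):
  Nov: +$1,088.89 → $1,088.89
  Dec: +$1,088.89 → $2,177.78
  Jan: +$1,088.89 → $3,266.67
  Feb: +$1,088.89 − $2,415.96 → $1,939.60
  Mar: +$1,088.89 − $6,610.56 → -$3,582.07
  Apr: +$1,088.89 → -$2,493.18
  May: +$1,088.89 → -$1,404.29
  Jun: +$1,088.89 → -$315.40
  Jul: +$1,088.89 → $773.49
  Aug: +$1,088.89 → $1,862.38
  Sep: +$1,088.89 − $4,040.16 → -$1,088.89
  Oct: +$1,088.89 → $0.00
Lowest trial balance = -$3,582.07 (Mar)
Initial deposit = cushion − low point = $1,088.89 − (-$3,582.07) = $4,670.96

$4,670.96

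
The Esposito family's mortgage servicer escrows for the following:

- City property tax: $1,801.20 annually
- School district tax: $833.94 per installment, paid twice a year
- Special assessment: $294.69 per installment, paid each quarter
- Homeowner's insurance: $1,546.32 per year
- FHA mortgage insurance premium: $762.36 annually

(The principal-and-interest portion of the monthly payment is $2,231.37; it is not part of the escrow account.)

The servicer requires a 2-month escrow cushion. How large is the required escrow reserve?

$1,159.42

City property tax = $1,801.20 per year
School district tax = $833.94 × 2 = $1,667.88 per year
Special assessment = $294.69 × 4 = $1,178.76 per year
Homeowner's insurance = $1,546.32 per year
FHA mortgage insurance premium = $762.36 per year
Total per year = $6,956.52
Monthly = $6,956.52 ÷ 12 = $579.71
Required cushion = 2 × $579.71 = $1,159.42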